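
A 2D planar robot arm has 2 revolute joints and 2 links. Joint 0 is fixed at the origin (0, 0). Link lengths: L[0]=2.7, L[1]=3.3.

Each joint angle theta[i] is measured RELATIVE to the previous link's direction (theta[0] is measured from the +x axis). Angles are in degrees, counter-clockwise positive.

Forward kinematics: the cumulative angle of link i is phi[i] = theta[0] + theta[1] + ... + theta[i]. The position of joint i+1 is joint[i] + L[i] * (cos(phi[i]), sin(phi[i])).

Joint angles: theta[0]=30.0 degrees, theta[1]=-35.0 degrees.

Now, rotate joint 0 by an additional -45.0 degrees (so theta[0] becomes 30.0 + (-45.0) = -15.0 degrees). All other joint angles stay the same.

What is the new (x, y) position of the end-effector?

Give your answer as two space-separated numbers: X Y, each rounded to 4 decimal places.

Answer: 4.7292 -3.2268

Derivation:
joint[0] = (0.0000, 0.0000)  (base)
link 0: phi[0] = -15 = -15 deg
  cos(-15 deg) = 0.9659, sin(-15 deg) = -0.2588
  joint[1] = (0.0000, 0.0000) + 2.7 * (0.9659, -0.2588) = (0.0000 + 2.6080, 0.0000 + -0.6988) = (2.6080, -0.6988)
link 1: phi[1] = -15 + -35 = -50 deg
  cos(-50 deg) = 0.6428, sin(-50 deg) = -0.7660
  joint[2] = (2.6080, -0.6988) + 3.3 * (0.6428, -0.7660) = (2.6080 + 2.1212, -0.6988 + -2.5279) = (4.7292, -3.2268)
End effector: (4.7292, -3.2268)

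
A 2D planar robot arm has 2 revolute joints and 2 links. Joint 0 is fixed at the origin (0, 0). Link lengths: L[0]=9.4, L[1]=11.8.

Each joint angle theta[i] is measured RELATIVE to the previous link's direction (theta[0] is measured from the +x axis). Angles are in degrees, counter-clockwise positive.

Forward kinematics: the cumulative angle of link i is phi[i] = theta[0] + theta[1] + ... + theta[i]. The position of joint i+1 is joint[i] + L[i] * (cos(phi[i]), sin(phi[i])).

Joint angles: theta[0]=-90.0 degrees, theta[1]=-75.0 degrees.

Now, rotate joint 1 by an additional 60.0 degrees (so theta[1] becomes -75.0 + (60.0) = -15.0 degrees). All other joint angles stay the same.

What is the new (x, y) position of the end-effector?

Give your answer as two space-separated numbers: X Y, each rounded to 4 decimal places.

joint[0] = (0.0000, 0.0000)  (base)
link 0: phi[0] = -90 = -90 deg
  cos(-90 deg) = 0.0000, sin(-90 deg) = -1.0000
  joint[1] = (0.0000, 0.0000) + 9.4 * (0.0000, -1.0000) = (0.0000 + 0.0000, 0.0000 + -9.4000) = (0.0000, -9.4000)
link 1: phi[1] = -90 + -15 = -105 deg
  cos(-105 deg) = -0.2588, sin(-105 deg) = -0.9659
  joint[2] = (0.0000, -9.4000) + 11.8 * (-0.2588, -0.9659) = (0.0000 + -3.0541, -9.4000 + -11.3979) = (-3.0541, -20.7979)
End effector: (-3.0541, -20.7979)

Answer: -3.0541 -20.7979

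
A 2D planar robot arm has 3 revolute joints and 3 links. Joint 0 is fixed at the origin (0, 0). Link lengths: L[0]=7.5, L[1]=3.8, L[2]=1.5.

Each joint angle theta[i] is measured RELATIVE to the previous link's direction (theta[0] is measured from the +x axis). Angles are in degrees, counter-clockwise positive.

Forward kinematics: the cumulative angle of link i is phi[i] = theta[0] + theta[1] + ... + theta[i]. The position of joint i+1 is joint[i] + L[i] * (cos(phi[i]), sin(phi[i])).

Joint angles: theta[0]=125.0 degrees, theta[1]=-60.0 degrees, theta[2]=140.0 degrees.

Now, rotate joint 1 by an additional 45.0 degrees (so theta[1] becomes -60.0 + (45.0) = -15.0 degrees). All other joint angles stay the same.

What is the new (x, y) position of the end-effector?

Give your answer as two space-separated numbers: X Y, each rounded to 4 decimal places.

joint[0] = (0.0000, 0.0000)  (base)
link 0: phi[0] = 125 = 125 deg
  cos(125 deg) = -0.5736, sin(125 deg) = 0.8192
  joint[1] = (0.0000, 0.0000) + 7.5 * (-0.5736, 0.8192) = (0.0000 + -4.3018, 0.0000 + 6.1436) = (-4.3018, 6.1436)
link 1: phi[1] = 125 + -15 = 110 deg
  cos(110 deg) = -0.3420, sin(110 deg) = 0.9397
  joint[2] = (-4.3018, 6.1436) + 3.8 * (-0.3420, 0.9397) = (-4.3018 + -1.2997, 6.1436 + 3.5708) = (-5.6015, 9.7145)
link 2: phi[2] = 125 + -15 + 140 = 250 deg
  cos(250 deg) = -0.3420, sin(250 deg) = -0.9397
  joint[3] = (-5.6015, 9.7145) + 1.5 * (-0.3420, -0.9397) = (-5.6015 + -0.5130, 9.7145 + -1.4095) = (-6.1145, 8.3049)
End effector: (-6.1145, 8.3049)

Answer: -6.1145 8.3049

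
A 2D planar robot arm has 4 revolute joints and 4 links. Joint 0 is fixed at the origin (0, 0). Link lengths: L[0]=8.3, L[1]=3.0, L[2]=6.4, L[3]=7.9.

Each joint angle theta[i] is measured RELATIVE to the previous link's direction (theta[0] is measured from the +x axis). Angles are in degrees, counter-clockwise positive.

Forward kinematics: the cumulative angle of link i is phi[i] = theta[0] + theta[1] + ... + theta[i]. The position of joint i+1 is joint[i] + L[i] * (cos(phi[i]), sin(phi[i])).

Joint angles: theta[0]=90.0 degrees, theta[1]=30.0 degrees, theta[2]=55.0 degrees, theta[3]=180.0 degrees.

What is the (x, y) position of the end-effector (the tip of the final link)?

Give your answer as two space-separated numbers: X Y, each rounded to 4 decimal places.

Answer: -0.0057 10.7673

Derivation:
joint[0] = (0.0000, 0.0000)  (base)
link 0: phi[0] = 90 = 90 deg
  cos(90 deg) = 0.0000, sin(90 deg) = 1.0000
  joint[1] = (0.0000, 0.0000) + 8.3 * (0.0000, 1.0000) = (0.0000 + 0.0000, 0.0000 + 8.3000) = (0.0000, 8.3000)
link 1: phi[1] = 90 + 30 = 120 deg
  cos(120 deg) = -0.5000, sin(120 deg) = 0.8660
  joint[2] = (0.0000, 8.3000) + 3 * (-0.5000, 0.8660) = (0.0000 + -1.5000, 8.3000 + 2.5981) = (-1.5000, 10.8981)
link 2: phi[2] = 90 + 30 + 55 = 175 deg
  cos(175 deg) = -0.9962, sin(175 deg) = 0.0872
  joint[3] = (-1.5000, 10.8981) + 6.4 * (-0.9962, 0.0872) = (-1.5000 + -6.3756, 10.8981 + 0.5578) = (-7.8756, 11.4559)
link 3: phi[3] = 90 + 30 + 55 + 180 = 355 deg
  cos(355 deg) = 0.9962, sin(355 deg) = -0.0872
  joint[4] = (-7.8756, 11.4559) + 7.9 * (0.9962, -0.0872) = (-7.8756 + 7.8699, 11.4559 + -0.6885) = (-0.0057, 10.7673)
End effector: (-0.0057, 10.7673)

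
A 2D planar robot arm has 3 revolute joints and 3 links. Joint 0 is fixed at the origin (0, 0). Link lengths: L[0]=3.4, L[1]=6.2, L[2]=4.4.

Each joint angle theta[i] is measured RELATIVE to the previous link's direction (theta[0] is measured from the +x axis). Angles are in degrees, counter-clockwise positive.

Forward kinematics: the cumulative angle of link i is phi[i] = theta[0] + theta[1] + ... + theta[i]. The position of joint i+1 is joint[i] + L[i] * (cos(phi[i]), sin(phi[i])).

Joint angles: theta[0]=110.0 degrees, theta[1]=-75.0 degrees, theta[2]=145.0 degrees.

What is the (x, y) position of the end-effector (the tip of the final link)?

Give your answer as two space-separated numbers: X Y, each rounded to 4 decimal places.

joint[0] = (0.0000, 0.0000)  (base)
link 0: phi[0] = 110 = 110 deg
  cos(110 deg) = -0.3420, sin(110 deg) = 0.9397
  joint[1] = (0.0000, 0.0000) + 3.4 * (-0.3420, 0.9397) = (0.0000 + -1.1629, 0.0000 + 3.1950) = (-1.1629, 3.1950)
link 1: phi[1] = 110 + -75 = 35 deg
  cos(35 deg) = 0.8192, sin(35 deg) = 0.5736
  joint[2] = (-1.1629, 3.1950) + 6.2 * (0.8192, 0.5736) = (-1.1629 + 5.0787, 3.1950 + 3.5562) = (3.9159, 6.7511)
link 2: phi[2] = 110 + -75 + 145 = 180 deg
  cos(180 deg) = -1.0000, sin(180 deg) = 0.0000
  joint[3] = (3.9159, 6.7511) + 4.4 * (-1.0000, 0.0000) = (3.9159 + -4.4000, 6.7511 + 0.0000) = (-0.4841, 6.7511)
End effector: (-0.4841, 6.7511)

Answer: -0.4841 6.7511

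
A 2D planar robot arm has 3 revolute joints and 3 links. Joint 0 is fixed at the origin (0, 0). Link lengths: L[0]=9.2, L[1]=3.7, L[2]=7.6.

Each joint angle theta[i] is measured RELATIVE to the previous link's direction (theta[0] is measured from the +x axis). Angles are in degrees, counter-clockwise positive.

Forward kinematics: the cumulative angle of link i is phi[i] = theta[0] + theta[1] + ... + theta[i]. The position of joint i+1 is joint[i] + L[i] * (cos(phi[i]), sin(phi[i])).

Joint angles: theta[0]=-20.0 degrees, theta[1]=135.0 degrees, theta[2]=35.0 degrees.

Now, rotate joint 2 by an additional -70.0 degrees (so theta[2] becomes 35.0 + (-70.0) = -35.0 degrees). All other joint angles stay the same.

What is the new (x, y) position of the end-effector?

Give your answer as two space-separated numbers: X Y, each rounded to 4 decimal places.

joint[0] = (0.0000, 0.0000)  (base)
link 0: phi[0] = -20 = -20 deg
  cos(-20 deg) = 0.9397, sin(-20 deg) = -0.3420
  joint[1] = (0.0000, 0.0000) + 9.2 * (0.9397, -0.3420) = (0.0000 + 8.6452, 0.0000 + -3.1466) = (8.6452, -3.1466)
link 1: phi[1] = -20 + 135 = 115 deg
  cos(115 deg) = -0.4226, sin(115 deg) = 0.9063
  joint[2] = (8.6452, -3.1466) + 3.7 * (-0.4226, 0.9063) = (8.6452 + -1.5637, -3.1466 + 3.3533) = (7.0815, 0.2068)
link 2: phi[2] = -20 + 135 + -35 = 80 deg
  cos(80 deg) = 0.1736, sin(80 deg) = 0.9848
  joint[3] = (7.0815, 0.2068) + 7.6 * (0.1736, 0.9848) = (7.0815 + 1.3197, 0.2068 + 7.4845) = (8.4012, 7.6913)
End effector: (8.4012, 7.6913)

Answer: 8.4012 7.6913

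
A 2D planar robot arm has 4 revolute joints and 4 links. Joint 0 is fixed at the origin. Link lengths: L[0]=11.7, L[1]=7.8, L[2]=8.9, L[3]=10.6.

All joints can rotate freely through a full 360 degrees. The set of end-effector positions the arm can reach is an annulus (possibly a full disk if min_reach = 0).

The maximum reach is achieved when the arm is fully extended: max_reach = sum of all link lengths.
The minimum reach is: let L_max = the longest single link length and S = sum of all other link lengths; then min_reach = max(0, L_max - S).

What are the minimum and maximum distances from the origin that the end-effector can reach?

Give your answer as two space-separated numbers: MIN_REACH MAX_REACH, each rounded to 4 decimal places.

Link lengths: [11.7, 7.8, 8.9, 10.6]
max_reach = 11.7 + 7.8 + 8.9 + 10.6 = 39
L_max = max([11.7, 7.8, 8.9, 10.6]) = 11.7
S (sum of others) = 39 - 11.7 = 27.3
min_reach = max(0, 11.7 - 27.3) = max(0, -15.6) = 0

Answer: 0.0000 39.0000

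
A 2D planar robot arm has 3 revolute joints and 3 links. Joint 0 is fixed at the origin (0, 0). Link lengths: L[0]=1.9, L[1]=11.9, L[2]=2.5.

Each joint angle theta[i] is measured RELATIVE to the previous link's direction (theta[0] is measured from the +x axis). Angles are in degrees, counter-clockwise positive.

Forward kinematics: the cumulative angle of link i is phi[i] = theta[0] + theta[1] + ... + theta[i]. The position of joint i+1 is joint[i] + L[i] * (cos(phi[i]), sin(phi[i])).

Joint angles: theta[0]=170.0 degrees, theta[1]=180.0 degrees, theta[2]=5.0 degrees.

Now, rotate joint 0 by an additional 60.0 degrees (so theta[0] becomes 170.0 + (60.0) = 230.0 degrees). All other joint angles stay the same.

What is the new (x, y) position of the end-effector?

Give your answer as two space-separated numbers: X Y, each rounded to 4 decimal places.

joint[0] = (0.0000, 0.0000)  (base)
link 0: phi[0] = 230 = 230 deg
  cos(230 deg) = -0.6428, sin(230 deg) = -0.7660
  joint[1] = (0.0000, 0.0000) + 1.9 * (-0.6428, -0.7660) = (0.0000 + -1.2213, 0.0000 + -1.4555) = (-1.2213, -1.4555)
link 1: phi[1] = 230 + 180 = 410 deg
  cos(410 deg) = 0.6428, sin(410 deg) = 0.7660
  joint[2] = (-1.2213, -1.4555) + 11.9 * (0.6428, 0.7660) = (-1.2213 + 7.6492, -1.4555 + 9.1159) = (6.4279, 7.6604)
link 2: phi[2] = 230 + 180 + 5 = 415 deg
  cos(415 deg) = 0.5736, sin(415 deg) = 0.8192
  joint[3] = (6.4279, 7.6604) + 2.5 * (0.5736, 0.8192) = (6.4279 + 1.4339, 7.6604 + 2.0479) = (7.8618, 9.7083)
End effector: (7.8618, 9.7083)

Answer: 7.8618 9.7083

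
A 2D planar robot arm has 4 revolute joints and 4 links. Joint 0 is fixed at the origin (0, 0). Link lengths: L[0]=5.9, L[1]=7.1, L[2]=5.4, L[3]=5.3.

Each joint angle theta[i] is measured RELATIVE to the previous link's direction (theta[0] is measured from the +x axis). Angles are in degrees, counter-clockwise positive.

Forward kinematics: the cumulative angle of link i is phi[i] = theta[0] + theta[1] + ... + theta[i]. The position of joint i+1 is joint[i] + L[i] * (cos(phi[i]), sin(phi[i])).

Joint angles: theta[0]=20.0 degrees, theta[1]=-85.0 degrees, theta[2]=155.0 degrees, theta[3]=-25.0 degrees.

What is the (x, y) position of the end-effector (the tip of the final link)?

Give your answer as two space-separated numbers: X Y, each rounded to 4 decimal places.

joint[0] = (0.0000, 0.0000)  (base)
link 0: phi[0] = 20 = 20 deg
  cos(20 deg) = 0.9397, sin(20 deg) = 0.3420
  joint[1] = (0.0000, 0.0000) + 5.9 * (0.9397, 0.3420) = (0.0000 + 5.5442, 0.0000 + 2.0179) = (5.5442, 2.0179)
link 1: phi[1] = 20 + -85 = -65 deg
  cos(-65 deg) = 0.4226, sin(-65 deg) = -0.9063
  joint[2] = (5.5442, 2.0179) + 7.1 * (0.4226, -0.9063) = (5.5442 + 3.0006, 2.0179 + -6.4348) = (8.5448, -4.4169)
link 2: phi[2] = 20 + -85 + 155 = 90 deg
  cos(90 deg) = 0.0000, sin(90 deg) = 1.0000
  joint[3] = (8.5448, -4.4169) + 5.4 * (0.0000, 1.0000) = (8.5448 + 0.0000, -4.4169 + 5.4000) = (8.5448, 0.9831)
link 3: phi[3] = 20 + -85 + 155 + -25 = 65 deg
  cos(65 deg) = 0.4226, sin(65 deg) = 0.9063
  joint[4] = (8.5448, 0.9831) + 5.3 * (0.4226, 0.9063) = (8.5448 + 2.2399, 0.9831 + 4.8034) = (10.7847, 5.7866)
End effector: (10.7847, 5.7866)

Answer: 10.7847 5.7866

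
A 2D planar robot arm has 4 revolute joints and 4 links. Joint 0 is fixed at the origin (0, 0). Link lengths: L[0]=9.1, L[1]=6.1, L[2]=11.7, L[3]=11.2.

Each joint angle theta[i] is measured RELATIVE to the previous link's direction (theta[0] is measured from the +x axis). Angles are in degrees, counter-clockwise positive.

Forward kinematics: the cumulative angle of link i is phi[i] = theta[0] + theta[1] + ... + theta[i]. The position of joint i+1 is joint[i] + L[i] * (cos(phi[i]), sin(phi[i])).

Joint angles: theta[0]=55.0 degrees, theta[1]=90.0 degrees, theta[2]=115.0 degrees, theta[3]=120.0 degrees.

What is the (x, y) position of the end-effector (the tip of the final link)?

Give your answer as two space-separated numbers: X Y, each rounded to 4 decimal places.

Answer: 8.7156 3.2615

Derivation:
joint[0] = (0.0000, 0.0000)  (base)
link 0: phi[0] = 55 = 55 deg
  cos(55 deg) = 0.5736, sin(55 deg) = 0.8192
  joint[1] = (0.0000, 0.0000) + 9.1 * (0.5736, 0.8192) = (0.0000 + 5.2195, 0.0000 + 7.4543) = (5.2195, 7.4543)
link 1: phi[1] = 55 + 90 = 145 deg
  cos(145 deg) = -0.8192, sin(145 deg) = 0.5736
  joint[2] = (5.2195, 7.4543) + 6.1 * (-0.8192, 0.5736) = (5.2195 + -4.9968, 7.4543 + 3.4988) = (0.2227, 10.9531)
link 2: phi[2] = 55 + 90 + 115 = 260 deg
  cos(260 deg) = -0.1736, sin(260 deg) = -0.9848
  joint[3] = (0.2227, 10.9531) + 11.7 * (-0.1736, -0.9848) = (0.2227 + -2.0317, 10.9531 + -11.5223) = (-1.8090, -0.5692)
link 3: phi[3] = 55 + 90 + 115 + 120 = 380 deg
  cos(380 deg) = 0.9397, sin(380 deg) = 0.3420
  joint[4] = (-1.8090, -0.5692) + 11.2 * (0.9397, 0.3420) = (-1.8090 + 10.5246, -0.5692 + 3.8306) = (8.7156, 3.2615)
End effector: (8.7156, 3.2615)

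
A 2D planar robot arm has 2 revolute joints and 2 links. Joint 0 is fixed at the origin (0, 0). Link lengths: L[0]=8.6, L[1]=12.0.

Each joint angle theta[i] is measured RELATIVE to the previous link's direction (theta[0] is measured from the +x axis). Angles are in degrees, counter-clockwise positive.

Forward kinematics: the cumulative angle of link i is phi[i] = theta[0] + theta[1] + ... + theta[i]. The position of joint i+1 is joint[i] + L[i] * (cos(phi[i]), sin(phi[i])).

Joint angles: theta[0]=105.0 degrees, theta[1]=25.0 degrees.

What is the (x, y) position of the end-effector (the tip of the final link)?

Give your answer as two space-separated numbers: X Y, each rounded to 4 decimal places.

Answer: -9.9393 17.4995

Derivation:
joint[0] = (0.0000, 0.0000)  (base)
link 0: phi[0] = 105 = 105 deg
  cos(105 deg) = -0.2588, sin(105 deg) = 0.9659
  joint[1] = (0.0000, 0.0000) + 8.6 * (-0.2588, 0.9659) = (0.0000 + -2.2258, 0.0000 + 8.3070) = (-2.2258, 8.3070)
link 1: phi[1] = 105 + 25 = 130 deg
  cos(130 deg) = -0.6428, sin(130 deg) = 0.7660
  joint[2] = (-2.2258, 8.3070) + 12 * (-0.6428, 0.7660) = (-2.2258 + -7.7135, 8.3070 + 9.1925) = (-9.9393, 17.4995)
End effector: (-9.9393, 17.4995)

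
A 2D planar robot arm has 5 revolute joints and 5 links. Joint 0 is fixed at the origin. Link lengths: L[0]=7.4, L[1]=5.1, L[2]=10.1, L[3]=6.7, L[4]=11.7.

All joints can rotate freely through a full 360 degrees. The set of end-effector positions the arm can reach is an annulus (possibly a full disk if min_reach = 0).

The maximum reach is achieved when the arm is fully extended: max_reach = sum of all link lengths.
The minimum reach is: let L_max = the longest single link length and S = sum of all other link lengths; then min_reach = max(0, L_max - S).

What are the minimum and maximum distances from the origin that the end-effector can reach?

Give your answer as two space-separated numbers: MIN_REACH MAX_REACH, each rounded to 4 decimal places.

Link lengths: [7.4, 5.1, 10.1, 6.7, 11.7]
max_reach = 7.4 + 5.1 + 10.1 + 6.7 + 11.7 = 41
L_max = max([7.4, 5.1, 10.1, 6.7, 11.7]) = 11.7
S (sum of others) = 41 - 11.7 = 29.3
min_reach = max(0, 11.7 - 29.3) = max(0, -17.6) = 0

Answer: 0.0000 41.0000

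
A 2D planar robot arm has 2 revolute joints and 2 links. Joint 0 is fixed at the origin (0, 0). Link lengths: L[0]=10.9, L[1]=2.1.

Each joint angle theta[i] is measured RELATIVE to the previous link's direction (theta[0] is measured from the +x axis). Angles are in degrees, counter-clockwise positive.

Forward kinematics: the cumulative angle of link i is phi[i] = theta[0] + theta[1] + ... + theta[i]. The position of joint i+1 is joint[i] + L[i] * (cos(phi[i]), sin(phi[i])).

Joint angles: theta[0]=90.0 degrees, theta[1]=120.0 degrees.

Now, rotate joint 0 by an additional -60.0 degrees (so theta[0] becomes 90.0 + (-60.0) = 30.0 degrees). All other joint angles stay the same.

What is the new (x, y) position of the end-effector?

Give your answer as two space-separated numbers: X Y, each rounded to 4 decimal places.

joint[0] = (0.0000, 0.0000)  (base)
link 0: phi[0] = 30 = 30 deg
  cos(30 deg) = 0.8660, sin(30 deg) = 0.5000
  joint[1] = (0.0000, 0.0000) + 10.9 * (0.8660, 0.5000) = (0.0000 + 9.4397, 0.0000 + 5.4500) = (9.4397, 5.4500)
link 1: phi[1] = 30 + 120 = 150 deg
  cos(150 deg) = -0.8660, sin(150 deg) = 0.5000
  joint[2] = (9.4397, 5.4500) + 2.1 * (-0.8660, 0.5000) = (9.4397 + -1.8187, 5.4500 + 1.0500) = (7.6210, 6.5000)
End effector: (7.6210, 6.5000)

Answer: 7.6210 6.5000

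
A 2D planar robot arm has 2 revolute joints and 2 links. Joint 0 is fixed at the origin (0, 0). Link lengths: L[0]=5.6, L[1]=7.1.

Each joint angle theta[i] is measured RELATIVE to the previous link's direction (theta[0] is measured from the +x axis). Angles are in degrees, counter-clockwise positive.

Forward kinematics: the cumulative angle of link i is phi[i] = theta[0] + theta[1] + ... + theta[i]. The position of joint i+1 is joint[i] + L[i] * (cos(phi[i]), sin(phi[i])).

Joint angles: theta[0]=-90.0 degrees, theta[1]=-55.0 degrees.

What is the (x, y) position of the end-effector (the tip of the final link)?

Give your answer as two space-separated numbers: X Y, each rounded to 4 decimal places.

joint[0] = (0.0000, 0.0000)  (base)
link 0: phi[0] = -90 = -90 deg
  cos(-90 deg) = 0.0000, sin(-90 deg) = -1.0000
  joint[1] = (0.0000, 0.0000) + 5.6 * (0.0000, -1.0000) = (0.0000 + 0.0000, 0.0000 + -5.6000) = (0.0000, -5.6000)
link 1: phi[1] = -90 + -55 = -145 deg
  cos(-145 deg) = -0.8192, sin(-145 deg) = -0.5736
  joint[2] = (0.0000, -5.6000) + 7.1 * (-0.8192, -0.5736) = (0.0000 + -5.8160, -5.6000 + -4.0724) = (-5.8160, -9.6724)
End effector: (-5.8160, -9.6724)

Answer: -5.8160 -9.6724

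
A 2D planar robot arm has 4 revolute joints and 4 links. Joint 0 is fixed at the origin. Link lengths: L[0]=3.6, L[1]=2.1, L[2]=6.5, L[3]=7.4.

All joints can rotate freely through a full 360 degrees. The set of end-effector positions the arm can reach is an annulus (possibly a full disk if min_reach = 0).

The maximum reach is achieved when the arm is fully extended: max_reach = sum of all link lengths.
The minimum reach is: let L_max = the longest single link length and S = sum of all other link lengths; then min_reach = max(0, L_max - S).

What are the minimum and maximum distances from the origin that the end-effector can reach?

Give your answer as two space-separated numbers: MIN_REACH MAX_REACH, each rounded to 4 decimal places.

Answer: 0.0000 19.6000

Derivation:
Link lengths: [3.6, 2.1, 6.5, 7.4]
max_reach = 3.6 + 2.1 + 6.5 + 7.4 = 19.6
L_max = max([3.6, 2.1, 6.5, 7.4]) = 7.4
S (sum of others) = 19.6 - 7.4 = 12.2
min_reach = max(0, 7.4 - 12.2) = max(0, -4.8) = 0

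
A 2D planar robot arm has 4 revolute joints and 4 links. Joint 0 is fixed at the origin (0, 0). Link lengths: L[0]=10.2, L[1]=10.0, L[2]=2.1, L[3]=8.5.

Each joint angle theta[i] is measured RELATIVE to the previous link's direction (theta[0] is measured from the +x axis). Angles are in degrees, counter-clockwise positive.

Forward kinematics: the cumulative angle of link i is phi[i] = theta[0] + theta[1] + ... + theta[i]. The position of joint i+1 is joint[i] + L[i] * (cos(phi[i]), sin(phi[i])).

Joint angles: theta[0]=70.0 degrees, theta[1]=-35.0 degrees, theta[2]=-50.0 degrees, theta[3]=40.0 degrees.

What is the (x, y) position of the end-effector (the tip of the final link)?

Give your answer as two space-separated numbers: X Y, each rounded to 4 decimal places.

joint[0] = (0.0000, 0.0000)  (base)
link 0: phi[0] = 70 = 70 deg
  cos(70 deg) = 0.3420, sin(70 deg) = 0.9397
  joint[1] = (0.0000, 0.0000) + 10.2 * (0.3420, 0.9397) = (0.0000 + 3.4886, 0.0000 + 9.5849) = (3.4886, 9.5849)
link 1: phi[1] = 70 + -35 = 35 deg
  cos(35 deg) = 0.8192, sin(35 deg) = 0.5736
  joint[2] = (3.4886, 9.5849) + 10 * (0.8192, 0.5736) = (3.4886 + 8.1915, 9.5849 + 5.7358) = (11.6801, 15.3206)
link 2: phi[2] = 70 + -35 + -50 = -15 deg
  cos(-15 deg) = 0.9659, sin(-15 deg) = -0.2588
  joint[3] = (11.6801, 15.3206) + 2.1 * (0.9659, -0.2588) = (11.6801 + 2.0284, 15.3206 + -0.5435) = (13.7086, 14.7771)
link 3: phi[3] = 70 + -35 + -50 + 40 = 25 deg
  cos(25 deg) = 0.9063, sin(25 deg) = 0.4226
  joint[4] = (13.7086, 14.7771) + 8.5 * (0.9063, 0.4226) = (13.7086 + 7.7036, 14.7771 + 3.5923) = (21.4122, 18.3694)
End effector: (21.4122, 18.3694)

Answer: 21.4122 18.3694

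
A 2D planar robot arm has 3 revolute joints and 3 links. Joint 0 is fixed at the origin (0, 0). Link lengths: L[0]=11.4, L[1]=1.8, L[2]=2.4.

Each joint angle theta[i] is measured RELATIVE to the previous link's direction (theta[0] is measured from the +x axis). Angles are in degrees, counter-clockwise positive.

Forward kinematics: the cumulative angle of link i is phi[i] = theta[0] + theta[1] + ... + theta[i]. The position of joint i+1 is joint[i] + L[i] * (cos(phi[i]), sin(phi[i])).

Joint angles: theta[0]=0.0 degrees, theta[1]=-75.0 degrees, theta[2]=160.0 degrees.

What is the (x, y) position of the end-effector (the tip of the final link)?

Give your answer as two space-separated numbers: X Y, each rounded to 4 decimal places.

joint[0] = (0.0000, 0.0000)  (base)
link 0: phi[0] = 0 = 0 deg
  cos(0 deg) = 1.0000, sin(0 deg) = 0.0000
  joint[1] = (0.0000, 0.0000) + 11.4 * (1.0000, 0.0000) = (0.0000 + 11.4000, 0.0000 + 0.0000) = (11.4000, 0.0000)
link 1: phi[1] = 0 + -75 = -75 deg
  cos(-75 deg) = 0.2588, sin(-75 deg) = -0.9659
  joint[2] = (11.4000, 0.0000) + 1.8 * (0.2588, -0.9659) = (11.4000 + 0.4659, 0.0000 + -1.7387) = (11.8659, -1.7387)
link 2: phi[2] = 0 + -75 + 160 = 85 deg
  cos(85 deg) = 0.0872, sin(85 deg) = 0.9962
  joint[3] = (11.8659, -1.7387) + 2.4 * (0.0872, 0.9962) = (11.8659 + 0.2092, -1.7387 + 2.3909) = (12.0750, 0.6522)
End effector: (12.0750, 0.6522)

Answer: 12.0750 0.6522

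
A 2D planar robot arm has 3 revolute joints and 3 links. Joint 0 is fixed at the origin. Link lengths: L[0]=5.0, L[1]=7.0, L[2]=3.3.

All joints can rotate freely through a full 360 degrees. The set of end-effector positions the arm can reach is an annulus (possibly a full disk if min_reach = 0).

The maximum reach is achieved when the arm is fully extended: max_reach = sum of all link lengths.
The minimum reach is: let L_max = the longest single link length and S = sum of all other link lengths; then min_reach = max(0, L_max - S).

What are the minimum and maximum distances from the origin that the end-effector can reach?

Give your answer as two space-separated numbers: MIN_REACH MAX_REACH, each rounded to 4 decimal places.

Answer: 0.0000 15.3000

Derivation:
Link lengths: [5.0, 7.0, 3.3]
max_reach = 5 + 7 + 3.3 = 15.3
L_max = max([5.0, 7.0, 3.3]) = 7
S (sum of others) = 15.3 - 7 = 8.3
min_reach = max(0, 7 - 8.3) = max(0, -1.3) = 0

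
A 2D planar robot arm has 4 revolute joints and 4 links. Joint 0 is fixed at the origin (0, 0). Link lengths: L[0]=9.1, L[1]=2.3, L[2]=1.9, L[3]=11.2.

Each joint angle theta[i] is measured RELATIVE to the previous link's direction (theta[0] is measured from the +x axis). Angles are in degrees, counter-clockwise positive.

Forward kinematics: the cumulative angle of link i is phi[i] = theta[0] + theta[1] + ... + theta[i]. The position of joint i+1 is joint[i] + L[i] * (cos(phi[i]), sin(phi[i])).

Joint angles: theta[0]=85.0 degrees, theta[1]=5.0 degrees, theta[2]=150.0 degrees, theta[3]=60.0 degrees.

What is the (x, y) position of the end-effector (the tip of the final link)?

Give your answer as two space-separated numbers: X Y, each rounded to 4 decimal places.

Answer: 5.4431 0.0204

Derivation:
joint[0] = (0.0000, 0.0000)  (base)
link 0: phi[0] = 85 = 85 deg
  cos(85 deg) = 0.0872, sin(85 deg) = 0.9962
  joint[1] = (0.0000, 0.0000) + 9.1 * (0.0872, 0.9962) = (0.0000 + 0.7931, 0.0000 + 9.0654) = (0.7931, 9.0654)
link 1: phi[1] = 85 + 5 = 90 deg
  cos(90 deg) = 0.0000, sin(90 deg) = 1.0000
  joint[2] = (0.7931, 9.0654) + 2.3 * (0.0000, 1.0000) = (0.7931 + 0.0000, 9.0654 + 2.3000) = (0.7931, 11.3654)
link 2: phi[2] = 85 + 5 + 150 = 240 deg
  cos(240 deg) = -0.5000, sin(240 deg) = -0.8660
  joint[3] = (0.7931, 11.3654) + 1.9 * (-0.5000, -0.8660) = (0.7931 + -0.9500, 11.3654 + -1.6454) = (-0.1569, 9.7199)
link 3: phi[3] = 85 + 5 + 150 + 60 = 300 deg
  cos(300 deg) = 0.5000, sin(300 deg) = -0.8660
  joint[4] = (-0.1569, 9.7199) + 11.2 * (0.5000, -0.8660) = (-0.1569 + 5.6000, 9.7199 + -9.6995) = (5.4431, 0.0204)
End effector: (5.4431, 0.0204)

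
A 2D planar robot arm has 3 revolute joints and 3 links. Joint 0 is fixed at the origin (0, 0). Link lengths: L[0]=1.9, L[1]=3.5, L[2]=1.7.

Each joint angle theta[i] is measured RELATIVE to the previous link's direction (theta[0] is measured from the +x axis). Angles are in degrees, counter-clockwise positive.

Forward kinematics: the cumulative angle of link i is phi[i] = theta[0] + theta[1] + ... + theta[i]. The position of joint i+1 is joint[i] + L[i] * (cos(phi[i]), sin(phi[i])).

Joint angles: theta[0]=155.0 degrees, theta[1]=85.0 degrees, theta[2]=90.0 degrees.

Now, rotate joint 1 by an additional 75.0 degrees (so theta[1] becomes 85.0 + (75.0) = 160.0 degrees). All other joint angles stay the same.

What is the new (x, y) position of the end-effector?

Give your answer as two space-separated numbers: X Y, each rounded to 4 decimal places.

joint[0] = (0.0000, 0.0000)  (base)
link 0: phi[0] = 155 = 155 deg
  cos(155 deg) = -0.9063, sin(155 deg) = 0.4226
  joint[1] = (0.0000, 0.0000) + 1.9 * (-0.9063, 0.4226) = (0.0000 + -1.7220, 0.0000 + 0.8030) = (-1.7220, 0.8030)
link 1: phi[1] = 155 + 160 = 315 deg
  cos(315 deg) = 0.7071, sin(315 deg) = -0.7071
  joint[2] = (-1.7220, 0.8030) + 3.5 * (0.7071, -0.7071) = (-1.7220 + 2.4749, 0.8030 + -2.4749) = (0.7529, -1.6719)
link 2: phi[2] = 155 + 160 + 90 = 405 deg
  cos(405 deg) = 0.7071, sin(405 deg) = 0.7071
  joint[3] = (0.7529, -1.6719) + 1.7 * (0.7071, 0.7071) = (0.7529 + 1.2021, -1.6719 + 1.2021) = (1.9550, -0.4698)
End effector: (1.9550, -0.4698)

Answer: 1.9550 -0.4698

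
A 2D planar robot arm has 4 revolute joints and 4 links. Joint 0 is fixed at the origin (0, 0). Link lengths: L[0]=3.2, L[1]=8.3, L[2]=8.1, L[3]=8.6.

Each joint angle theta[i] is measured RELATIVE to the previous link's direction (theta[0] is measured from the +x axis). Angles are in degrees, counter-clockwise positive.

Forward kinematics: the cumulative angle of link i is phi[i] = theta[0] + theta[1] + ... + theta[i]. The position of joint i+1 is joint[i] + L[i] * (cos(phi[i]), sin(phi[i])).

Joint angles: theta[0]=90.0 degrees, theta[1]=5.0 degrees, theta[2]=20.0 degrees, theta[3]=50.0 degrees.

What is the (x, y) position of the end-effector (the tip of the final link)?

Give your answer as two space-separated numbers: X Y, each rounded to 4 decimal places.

joint[0] = (0.0000, 0.0000)  (base)
link 0: phi[0] = 90 = 90 deg
  cos(90 deg) = 0.0000, sin(90 deg) = 1.0000
  joint[1] = (0.0000, 0.0000) + 3.2 * (0.0000, 1.0000) = (0.0000 + 0.0000, 0.0000 + 3.2000) = (0.0000, 3.2000)
link 1: phi[1] = 90 + 5 = 95 deg
  cos(95 deg) = -0.0872, sin(95 deg) = 0.9962
  joint[2] = (0.0000, 3.2000) + 8.3 * (-0.0872, 0.9962) = (0.0000 + -0.7234, 3.2000 + 8.2684) = (-0.7234, 11.4684)
link 2: phi[2] = 90 + 5 + 20 = 115 deg
  cos(115 deg) = -0.4226, sin(115 deg) = 0.9063
  joint[3] = (-0.7234, 11.4684) + 8.1 * (-0.4226, 0.9063) = (-0.7234 + -3.4232, 11.4684 + 7.3411) = (-4.1466, 18.8095)
link 3: phi[3] = 90 + 5 + 20 + 50 = 165 deg
  cos(165 deg) = -0.9659, sin(165 deg) = 0.2588
  joint[4] = (-4.1466, 18.8095) + 8.6 * (-0.9659, 0.2588) = (-4.1466 + -8.3070, 18.8095 + 2.2258) = (-12.4536, 21.0354)
End effector: (-12.4536, 21.0354)

Answer: -12.4536 21.0354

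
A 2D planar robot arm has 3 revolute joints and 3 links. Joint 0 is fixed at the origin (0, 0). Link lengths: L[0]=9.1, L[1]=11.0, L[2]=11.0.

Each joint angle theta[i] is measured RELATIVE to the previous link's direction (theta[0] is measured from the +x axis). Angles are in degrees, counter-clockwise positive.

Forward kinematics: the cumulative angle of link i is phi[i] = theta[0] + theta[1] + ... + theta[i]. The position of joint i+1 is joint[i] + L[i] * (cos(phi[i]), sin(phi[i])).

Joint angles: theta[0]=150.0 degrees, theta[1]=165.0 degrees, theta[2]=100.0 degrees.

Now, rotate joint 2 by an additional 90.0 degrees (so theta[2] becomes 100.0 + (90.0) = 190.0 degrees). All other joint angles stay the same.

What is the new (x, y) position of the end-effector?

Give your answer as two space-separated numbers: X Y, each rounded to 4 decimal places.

joint[0] = (0.0000, 0.0000)  (base)
link 0: phi[0] = 150 = 150 deg
  cos(150 deg) = -0.8660, sin(150 deg) = 0.5000
  joint[1] = (0.0000, 0.0000) + 9.1 * (-0.8660, 0.5000) = (0.0000 + -7.8808, 0.0000 + 4.5500) = (-7.8808, 4.5500)
link 1: phi[1] = 150 + 165 = 315 deg
  cos(315 deg) = 0.7071, sin(315 deg) = -0.7071
  joint[2] = (-7.8808, 4.5500) + 11 * (0.7071, -0.7071) = (-7.8808 + 7.7782, 4.5500 + -7.7782) = (-0.1027, -3.2282)
link 2: phi[2] = 150 + 165 + 190 = 505 deg
  cos(505 deg) = -0.8192, sin(505 deg) = 0.5736
  joint[3] = (-0.1027, -3.2282) + 11 * (-0.8192, 0.5736) = (-0.1027 + -9.0107, -3.2282 + 6.3093) = (-9.1133, 3.0812)
End effector: (-9.1133, 3.0812)

Answer: -9.1133 3.0812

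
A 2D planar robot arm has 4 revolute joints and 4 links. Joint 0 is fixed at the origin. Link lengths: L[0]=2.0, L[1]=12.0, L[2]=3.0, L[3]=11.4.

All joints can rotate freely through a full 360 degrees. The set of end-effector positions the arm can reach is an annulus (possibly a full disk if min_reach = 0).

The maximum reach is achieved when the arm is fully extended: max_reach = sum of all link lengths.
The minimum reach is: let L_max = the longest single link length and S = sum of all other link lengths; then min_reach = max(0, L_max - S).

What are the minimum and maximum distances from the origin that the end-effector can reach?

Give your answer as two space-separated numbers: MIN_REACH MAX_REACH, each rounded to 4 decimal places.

Link lengths: [2.0, 12.0, 3.0, 11.4]
max_reach = 2 + 12 + 3 + 11.4 = 28.4
L_max = max([2.0, 12.0, 3.0, 11.4]) = 12
S (sum of others) = 28.4 - 12 = 16.4
min_reach = max(0, 12 - 16.4) = max(0, -4.4) = 0

Answer: 0.0000 28.4000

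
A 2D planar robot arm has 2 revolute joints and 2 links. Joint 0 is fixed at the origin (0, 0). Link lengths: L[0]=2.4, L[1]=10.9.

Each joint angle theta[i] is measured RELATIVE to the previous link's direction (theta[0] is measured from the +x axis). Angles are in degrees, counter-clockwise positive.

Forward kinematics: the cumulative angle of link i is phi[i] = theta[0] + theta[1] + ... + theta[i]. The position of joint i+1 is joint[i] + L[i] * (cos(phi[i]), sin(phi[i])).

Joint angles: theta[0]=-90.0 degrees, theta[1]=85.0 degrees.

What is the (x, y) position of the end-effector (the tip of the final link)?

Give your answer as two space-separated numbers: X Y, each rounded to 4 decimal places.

joint[0] = (0.0000, 0.0000)  (base)
link 0: phi[0] = -90 = -90 deg
  cos(-90 deg) = 0.0000, sin(-90 deg) = -1.0000
  joint[1] = (0.0000, 0.0000) + 2.4 * (0.0000, -1.0000) = (0.0000 + 0.0000, 0.0000 + -2.4000) = (0.0000, -2.4000)
link 1: phi[1] = -90 + 85 = -5 deg
  cos(-5 deg) = 0.9962, sin(-5 deg) = -0.0872
  joint[2] = (0.0000, -2.4000) + 10.9 * (0.9962, -0.0872) = (0.0000 + 10.8585, -2.4000 + -0.9500) = (10.8585, -3.3500)
End effector: (10.8585, -3.3500)

Answer: 10.8585 -3.3500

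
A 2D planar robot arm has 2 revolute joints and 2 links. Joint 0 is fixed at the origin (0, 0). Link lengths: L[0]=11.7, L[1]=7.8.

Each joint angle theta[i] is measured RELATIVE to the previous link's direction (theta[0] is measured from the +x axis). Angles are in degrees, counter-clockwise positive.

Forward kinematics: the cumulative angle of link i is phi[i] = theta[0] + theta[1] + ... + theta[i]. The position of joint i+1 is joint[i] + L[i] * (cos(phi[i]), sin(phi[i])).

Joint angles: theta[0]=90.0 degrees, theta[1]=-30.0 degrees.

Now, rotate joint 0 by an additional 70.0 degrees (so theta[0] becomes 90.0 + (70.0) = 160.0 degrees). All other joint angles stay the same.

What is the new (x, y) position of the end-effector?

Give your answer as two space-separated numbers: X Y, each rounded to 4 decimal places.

joint[0] = (0.0000, 0.0000)  (base)
link 0: phi[0] = 160 = 160 deg
  cos(160 deg) = -0.9397, sin(160 deg) = 0.3420
  joint[1] = (0.0000, 0.0000) + 11.7 * (-0.9397, 0.3420) = (0.0000 + -10.9944, 0.0000 + 4.0016) = (-10.9944, 4.0016)
link 1: phi[1] = 160 + -30 = 130 deg
  cos(130 deg) = -0.6428, sin(130 deg) = 0.7660
  joint[2] = (-10.9944, 4.0016) + 7.8 * (-0.6428, 0.7660) = (-10.9944 + -5.0137, 4.0016 + 5.9751) = (-16.0081, 9.9768)
End effector: (-16.0081, 9.9768)

Answer: -16.0081 9.9768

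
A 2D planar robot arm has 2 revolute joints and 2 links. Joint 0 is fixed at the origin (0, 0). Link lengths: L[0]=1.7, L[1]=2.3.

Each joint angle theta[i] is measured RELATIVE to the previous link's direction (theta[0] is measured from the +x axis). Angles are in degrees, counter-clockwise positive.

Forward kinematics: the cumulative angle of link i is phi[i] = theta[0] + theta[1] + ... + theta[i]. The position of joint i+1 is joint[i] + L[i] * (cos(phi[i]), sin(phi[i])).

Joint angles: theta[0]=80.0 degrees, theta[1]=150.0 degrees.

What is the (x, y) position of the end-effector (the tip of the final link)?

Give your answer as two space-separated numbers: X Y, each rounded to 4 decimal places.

Answer: -1.1832 -0.0877

Derivation:
joint[0] = (0.0000, 0.0000)  (base)
link 0: phi[0] = 80 = 80 deg
  cos(80 deg) = 0.1736, sin(80 deg) = 0.9848
  joint[1] = (0.0000, 0.0000) + 1.7 * (0.1736, 0.9848) = (0.0000 + 0.2952, 0.0000 + 1.6742) = (0.2952, 1.6742)
link 1: phi[1] = 80 + 150 = 230 deg
  cos(230 deg) = -0.6428, sin(230 deg) = -0.7660
  joint[2] = (0.2952, 1.6742) + 2.3 * (-0.6428, -0.7660) = (0.2952 + -1.4784, 1.6742 + -1.7619) = (-1.1832, -0.0877)
End effector: (-1.1832, -0.0877)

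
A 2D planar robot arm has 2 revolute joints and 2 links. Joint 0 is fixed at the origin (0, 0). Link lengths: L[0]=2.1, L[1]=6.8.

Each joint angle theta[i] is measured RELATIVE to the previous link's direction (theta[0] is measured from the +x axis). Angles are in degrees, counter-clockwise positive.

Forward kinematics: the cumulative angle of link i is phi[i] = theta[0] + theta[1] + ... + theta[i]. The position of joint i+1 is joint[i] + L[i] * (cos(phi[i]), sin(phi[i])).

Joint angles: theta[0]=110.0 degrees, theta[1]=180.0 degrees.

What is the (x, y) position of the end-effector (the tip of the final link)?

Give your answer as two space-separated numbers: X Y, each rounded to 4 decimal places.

Answer: 1.6075 -4.4166

Derivation:
joint[0] = (0.0000, 0.0000)  (base)
link 0: phi[0] = 110 = 110 deg
  cos(110 deg) = -0.3420, sin(110 deg) = 0.9397
  joint[1] = (0.0000, 0.0000) + 2.1 * (-0.3420, 0.9397) = (0.0000 + -0.7182, 0.0000 + 1.9734) = (-0.7182, 1.9734)
link 1: phi[1] = 110 + 180 = 290 deg
  cos(290 deg) = 0.3420, sin(290 deg) = -0.9397
  joint[2] = (-0.7182, 1.9734) + 6.8 * (0.3420, -0.9397) = (-0.7182 + 2.3257, 1.9734 + -6.3899) = (1.6075, -4.4166)
End effector: (1.6075, -4.4166)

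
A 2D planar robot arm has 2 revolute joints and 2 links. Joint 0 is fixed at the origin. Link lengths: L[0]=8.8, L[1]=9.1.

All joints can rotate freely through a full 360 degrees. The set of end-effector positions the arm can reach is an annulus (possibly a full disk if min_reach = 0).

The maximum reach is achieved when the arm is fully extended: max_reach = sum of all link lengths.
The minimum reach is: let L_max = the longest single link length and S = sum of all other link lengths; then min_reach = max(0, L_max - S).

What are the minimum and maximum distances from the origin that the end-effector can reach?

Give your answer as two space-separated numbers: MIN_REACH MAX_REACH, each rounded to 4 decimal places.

Answer: 0.3000 17.9000

Derivation:
Link lengths: [8.8, 9.1]
max_reach = 8.8 + 9.1 = 17.9
L_max = max([8.8, 9.1]) = 9.1
S (sum of others) = 17.9 - 9.1 = 8.8
min_reach = max(0, 9.1 - 8.8) = max(0, 0.3) = 0.3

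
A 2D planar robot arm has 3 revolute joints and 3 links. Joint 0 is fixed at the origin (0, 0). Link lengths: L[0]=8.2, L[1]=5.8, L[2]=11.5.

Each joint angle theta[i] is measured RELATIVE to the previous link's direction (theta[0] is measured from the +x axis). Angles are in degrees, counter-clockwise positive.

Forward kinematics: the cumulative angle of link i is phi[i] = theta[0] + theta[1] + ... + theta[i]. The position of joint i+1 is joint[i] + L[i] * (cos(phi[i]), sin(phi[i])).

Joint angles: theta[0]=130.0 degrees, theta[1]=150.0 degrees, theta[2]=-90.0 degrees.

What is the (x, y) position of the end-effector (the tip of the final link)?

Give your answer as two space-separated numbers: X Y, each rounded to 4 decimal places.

Answer: -15.5890 -1.4273

Derivation:
joint[0] = (0.0000, 0.0000)  (base)
link 0: phi[0] = 130 = 130 deg
  cos(130 deg) = -0.6428, sin(130 deg) = 0.7660
  joint[1] = (0.0000, 0.0000) + 8.2 * (-0.6428, 0.7660) = (0.0000 + -5.2709, 0.0000 + 6.2816) = (-5.2709, 6.2816)
link 1: phi[1] = 130 + 150 = 280 deg
  cos(280 deg) = 0.1736, sin(280 deg) = -0.9848
  joint[2] = (-5.2709, 6.2816) + 5.8 * (0.1736, -0.9848) = (-5.2709 + 1.0072, 6.2816 + -5.7119) = (-4.2637, 0.5697)
link 2: phi[2] = 130 + 150 + -90 = 190 deg
  cos(190 deg) = -0.9848, sin(190 deg) = -0.1736
  joint[3] = (-4.2637, 0.5697) + 11.5 * (-0.9848, -0.1736) = (-4.2637 + -11.3253, 0.5697 + -1.9970) = (-15.5890, -1.4273)
End effector: (-15.5890, -1.4273)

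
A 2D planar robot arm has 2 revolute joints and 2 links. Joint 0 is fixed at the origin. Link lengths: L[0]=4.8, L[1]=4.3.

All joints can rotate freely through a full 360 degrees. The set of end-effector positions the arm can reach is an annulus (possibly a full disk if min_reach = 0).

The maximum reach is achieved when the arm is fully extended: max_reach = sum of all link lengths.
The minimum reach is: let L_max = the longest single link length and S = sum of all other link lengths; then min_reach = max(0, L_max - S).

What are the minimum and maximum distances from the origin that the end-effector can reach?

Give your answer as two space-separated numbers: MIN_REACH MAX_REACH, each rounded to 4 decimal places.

Answer: 0.5000 9.1000

Derivation:
Link lengths: [4.8, 4.3]
max_reach = 4.8 + 4.3 = 9.1
L_max = max([4.8, 4.3]) = 4.8
S (sum of others) = 9.1 - 4.8 = 4.3
min_reach = max(0, 4.8 - 4.3) = max(0, 0.5) = 0.5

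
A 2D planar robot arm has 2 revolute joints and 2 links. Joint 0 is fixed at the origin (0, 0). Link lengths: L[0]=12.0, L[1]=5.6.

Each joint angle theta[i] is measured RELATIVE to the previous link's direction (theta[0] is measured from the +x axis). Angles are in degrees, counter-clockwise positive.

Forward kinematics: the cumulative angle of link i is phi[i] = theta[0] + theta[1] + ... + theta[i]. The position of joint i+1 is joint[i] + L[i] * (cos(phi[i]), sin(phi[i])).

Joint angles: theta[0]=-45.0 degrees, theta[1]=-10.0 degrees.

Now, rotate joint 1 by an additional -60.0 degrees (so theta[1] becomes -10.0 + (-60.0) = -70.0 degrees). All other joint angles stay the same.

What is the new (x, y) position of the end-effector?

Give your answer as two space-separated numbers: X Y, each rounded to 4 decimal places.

Answer: 6.1186 -13.5606

Derivation:
joint[0] = (0.0000, 0.0000)  (base)
link 0: phi[0] = -45 = -45 deg
  cos(-45 deg) = 0.7071, sin(-45 deg) = -0.7071
  joint[1] = (0.0000, 0.0000) + 12 * (0.7071, -0.7071) = (0.0000 + 8.4853, 0.0000 + -8.4853) = (8.4853, -8.4853)
link 1: phi[1] = -45 + -70 = -115 deg
  cos(-115 deg) = -0.4226, sin(-115 deg) = -0.9063
  joint[2] = (8.4853, -8.4853) + 5.6 * (-0.4226, -0.9063) = (8.4853 + -2.3667, -8.4853 + -5.0753) = (6.1186, -13.5606)
End effector: (6.1186, -13.5606)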